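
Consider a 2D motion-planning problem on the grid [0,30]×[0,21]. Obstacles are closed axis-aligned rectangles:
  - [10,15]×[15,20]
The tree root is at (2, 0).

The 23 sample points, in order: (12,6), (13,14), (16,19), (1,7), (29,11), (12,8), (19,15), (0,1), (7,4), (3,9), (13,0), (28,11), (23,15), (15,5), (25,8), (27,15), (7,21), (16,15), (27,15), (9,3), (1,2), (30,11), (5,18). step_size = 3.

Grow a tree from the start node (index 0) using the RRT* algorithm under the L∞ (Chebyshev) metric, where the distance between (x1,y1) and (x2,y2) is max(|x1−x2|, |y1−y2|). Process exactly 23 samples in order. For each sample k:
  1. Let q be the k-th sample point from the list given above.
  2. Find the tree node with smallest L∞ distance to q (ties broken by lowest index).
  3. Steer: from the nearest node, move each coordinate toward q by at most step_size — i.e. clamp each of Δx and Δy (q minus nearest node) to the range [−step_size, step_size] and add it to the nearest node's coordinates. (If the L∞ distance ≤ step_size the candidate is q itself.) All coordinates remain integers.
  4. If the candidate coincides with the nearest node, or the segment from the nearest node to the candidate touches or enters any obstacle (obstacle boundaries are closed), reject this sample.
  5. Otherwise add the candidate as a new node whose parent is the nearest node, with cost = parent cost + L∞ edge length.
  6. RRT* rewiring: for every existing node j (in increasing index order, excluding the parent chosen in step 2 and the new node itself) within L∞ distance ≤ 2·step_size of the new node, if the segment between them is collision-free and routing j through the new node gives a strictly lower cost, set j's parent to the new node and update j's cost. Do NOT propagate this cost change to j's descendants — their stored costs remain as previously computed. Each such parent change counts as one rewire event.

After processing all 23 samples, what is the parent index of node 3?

1. q=(12,6) nearest=0 d=10 new=(5,3) → add node 1 parent=0 cost=3
2. q=(13,14) nearest=1 d=11 new=(8,6) → add node 2 parent=1 cost=6
3. q=(16,19) nearest=2 d=13 new=(11,9) → add node 3 parent=2 cost=9
4. q=(1,7) nearest=1 d=4 new=(2,6) → add node 4 parent=1 cost=6
5. q=(29,11) nearest=3 d=18 new=(14,11) → add node 5 parent=3 cost=12
6. q=(12,8) nearest=3 d=1 new=(12,8) → add node 6 parent=3 cost=10
7. q=(19,15) nearest=5 d=5 new=(17,14) → add node 7 parent=5 cost=15
8. q=(0,1) nearest=0 d=2 new=(0,1) → add node 8 parent=0 cost=2
9. q=(7,4) nearest=1 d=2 new=(7,4) → add node 9 parent=1 cost=5
10. q=(3,9) nearest=4 d=3 new=(3,9) → add node 10 parent=4 cost=9
11. q=(13,0) nearest=2 d=6 new=(11,3) → add node 11 parent=2 cost=9
12. q=(28,11) nearest=7 d=11 new=(20,11) → add node 12 parent=7 cost=18
13. q=(23,15) nearest=12 d=4 new=(23,14) → add node 13 parent=12 cost=21
14. q=(15,5) nearest=6 d=3 new=(15,5) → add node 14 parent=6 cost=13
15. q=(25,8) nearest=12 d=5 new=(23,8) → add node 15 parent=12 cost=21
16. q=(27,15) nearest=13 d=4 new=(26,15) → add node 16 parent=13 cost=24
17. q=(7,21) nearest=5 d=10 new=(11,14) → add node 17 parent=5 cost=15
18. q=(16,15) nearest=7 d=1 new=(16,15) → add node 18 parent=7 cost=16
19. q=(27,15) nearest=16 d=1 new=(27,15) → add node 19 parent=16 cost=25
20. q=(9,3) nearest=9 d=2 new=(9,3) → add node 20 parent=9 cost=7
21. q=(1,2) nearest=8 d=1 new=(1,2) → add node 21 parent=8 cost=3
22. q=(30,11) nearest=16 d=4 new=(29,12) → add node 22 parent=16 cost=27
23. q=(5,18) nearest=17 d=6 new=(8,17) → blocked by [10,15]×[15,20], reject

Parent of node 3: 2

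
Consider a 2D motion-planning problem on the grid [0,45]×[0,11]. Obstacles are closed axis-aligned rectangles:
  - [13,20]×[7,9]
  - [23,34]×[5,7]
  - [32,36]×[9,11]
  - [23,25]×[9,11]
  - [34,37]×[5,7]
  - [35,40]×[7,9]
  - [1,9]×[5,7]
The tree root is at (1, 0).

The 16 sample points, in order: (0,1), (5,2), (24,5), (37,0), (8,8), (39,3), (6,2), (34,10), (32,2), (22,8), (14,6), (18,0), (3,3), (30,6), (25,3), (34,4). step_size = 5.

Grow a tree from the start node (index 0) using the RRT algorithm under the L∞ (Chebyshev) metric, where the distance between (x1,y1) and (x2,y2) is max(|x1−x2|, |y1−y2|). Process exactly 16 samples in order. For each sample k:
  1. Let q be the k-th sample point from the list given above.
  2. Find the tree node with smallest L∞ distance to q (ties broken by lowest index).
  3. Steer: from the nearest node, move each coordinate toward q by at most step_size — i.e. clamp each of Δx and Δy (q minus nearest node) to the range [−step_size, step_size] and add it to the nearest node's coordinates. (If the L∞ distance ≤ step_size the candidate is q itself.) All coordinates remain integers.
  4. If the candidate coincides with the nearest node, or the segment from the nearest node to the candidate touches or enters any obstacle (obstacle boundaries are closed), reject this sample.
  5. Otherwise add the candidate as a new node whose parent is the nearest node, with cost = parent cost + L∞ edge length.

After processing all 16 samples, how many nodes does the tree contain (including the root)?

1. q=(0,1) nearest=0 d=1 new=(0,1) → add node 1 parent=0 cost=1
2. q=(5,2) nearest=0 d=4 new=(5,2) → add node 2 parent=0 cost=4
3. q=(24,5) nearest=2 d=19 new=(10,5) → add node 3 parent=2 cost=9
4. q=(37,0) nearest=3 d=27 new=(15,0) → add node 4 parent=3 cost=14
5. q=(8,8) nearest=3 d=3 new=(8,8) → blocked by [1,9]×[5,7], reject
6. q=(39,3) nearest=4 d=24 new=(20,3) → add node 5 parent=4 cost=19
7. q=(6,2) nearest=2 d=1 new=(6,2) → add node 6 parent=2 cost=5
8. q=(34,10) nearest=5 d=14 new=(25,8) → blocked by [23,34]×[5,7], reject
9. q=(32,2) nearest=5 d=12 new=(25,2) → add node 7 parent=5 cost=24
10. q=(22,8) nearest=5 d=5 new=(22,8) → add node 8 parent=5 cost=24
11. q=(14,6) nearest=3 d=4 new=(14,6) → add node 9 parent=3 cost=13
12. q=(18,0) nearest=4 d=3 new=(18,0) → add node 10 parent=4 cost=17
13. q=(3,3) nearest=2 d=2 new=(3,3) → add node 11 parent=2 cost=6
14. q=(30,6) nearest=7 d=5 new=(30,6) → blocked by [23,34]×[5,7], reject
15. q=(25,3) nearest=7 d=1 new=(25,3) → add node 12 parent=7 cost=25
16. q=(34,4) nearest=7 d=9 new=(30,4) → add node 13 parent=7 cost=29

Node count: 14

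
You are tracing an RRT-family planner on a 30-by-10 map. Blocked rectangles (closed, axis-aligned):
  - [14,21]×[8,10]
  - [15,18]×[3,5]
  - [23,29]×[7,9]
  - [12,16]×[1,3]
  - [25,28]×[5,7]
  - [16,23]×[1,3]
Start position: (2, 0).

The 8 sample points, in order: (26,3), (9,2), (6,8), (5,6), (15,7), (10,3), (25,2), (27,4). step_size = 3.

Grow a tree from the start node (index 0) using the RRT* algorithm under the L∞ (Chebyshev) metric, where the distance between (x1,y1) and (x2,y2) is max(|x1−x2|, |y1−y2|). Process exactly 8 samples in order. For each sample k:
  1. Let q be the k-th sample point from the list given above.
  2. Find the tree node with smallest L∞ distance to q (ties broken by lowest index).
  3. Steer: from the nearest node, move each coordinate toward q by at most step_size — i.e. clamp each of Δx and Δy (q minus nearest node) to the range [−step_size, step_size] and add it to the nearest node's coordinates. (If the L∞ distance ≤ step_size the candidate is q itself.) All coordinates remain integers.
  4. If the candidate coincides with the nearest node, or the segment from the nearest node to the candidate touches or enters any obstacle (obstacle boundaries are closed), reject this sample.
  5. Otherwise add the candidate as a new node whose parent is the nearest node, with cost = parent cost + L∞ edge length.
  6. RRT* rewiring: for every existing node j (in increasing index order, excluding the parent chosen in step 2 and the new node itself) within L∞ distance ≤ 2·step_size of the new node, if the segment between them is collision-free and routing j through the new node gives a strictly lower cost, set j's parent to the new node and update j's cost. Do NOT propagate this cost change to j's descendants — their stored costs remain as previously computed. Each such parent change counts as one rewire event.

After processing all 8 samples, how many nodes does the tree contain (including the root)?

Node count: 8

1. q=(26,3) nearest=0 d=24 new=(5,3) → add node 1 parent=0 cost=3
2. q=(9,2) nearest=1 d=4 new=(8,2) → add node 2 parent=1 cost=6
3. q=(6,8) nearest=1 d=5 new=(6,6) → add node 3 parent=1 cost=6
4. q=(5,6) nearest=3 d=1 new=(5,6) → add node 4 parent=3 cost=7
5. q=(15,7) nearest=2 d=7 new=(11,5) → add node 5 parent=2 cost=9
6. q=(10,3) nearest=2 d=2 new=(10,3) → add node 6 parent=2 cost=8
7. q=(25,2) nearest=5 d=14 new=(14,2) → blocked by [12,16]×[1,3], reject
8. q=(27,4) nearest=5 d=16 new=(14,4) → add node 7 parent=5 cost=12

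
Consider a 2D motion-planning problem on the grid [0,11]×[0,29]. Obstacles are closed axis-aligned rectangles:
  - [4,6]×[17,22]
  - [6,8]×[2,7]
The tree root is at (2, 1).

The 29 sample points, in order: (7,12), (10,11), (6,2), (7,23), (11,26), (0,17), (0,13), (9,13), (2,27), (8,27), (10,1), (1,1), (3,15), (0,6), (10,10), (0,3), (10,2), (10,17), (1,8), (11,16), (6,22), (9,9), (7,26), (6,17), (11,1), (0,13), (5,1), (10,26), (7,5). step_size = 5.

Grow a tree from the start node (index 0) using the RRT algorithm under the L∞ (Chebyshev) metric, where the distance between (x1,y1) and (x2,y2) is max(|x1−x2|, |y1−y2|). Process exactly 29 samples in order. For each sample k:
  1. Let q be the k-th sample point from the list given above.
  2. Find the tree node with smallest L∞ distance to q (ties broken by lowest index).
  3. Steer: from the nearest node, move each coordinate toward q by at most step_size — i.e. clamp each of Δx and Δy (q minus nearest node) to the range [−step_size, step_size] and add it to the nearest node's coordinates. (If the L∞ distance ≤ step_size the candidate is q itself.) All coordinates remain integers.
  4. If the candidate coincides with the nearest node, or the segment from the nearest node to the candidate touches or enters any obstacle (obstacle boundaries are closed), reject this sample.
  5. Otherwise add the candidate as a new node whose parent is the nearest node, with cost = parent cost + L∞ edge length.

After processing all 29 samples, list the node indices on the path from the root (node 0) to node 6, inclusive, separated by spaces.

1. q=(7,12) nearest=0 d=11 new=(7,6) → blocked by [6,8]×[2,7], reject
2. q=(10,11) nearest=0 d=10 new=(7,6) → blocked by [6,8]×[2,7], reject
3. q=(6,2) nearest=0 d=4 new=(6,2) → blocked by [6,8]×[2,7], reject
4. q=(7,23) nearest=0 d=22 new=(7,6) → blocked by [6,8]×[2,7], reject
5. q=(11,26) nearest=0 d=25 new=(7,6) → blocked by [6,8]×[2,7], reject
6. q=(0,17) nearest=0 d=16 new=(0,6) → add node 1 parent=0 cost=5
7. q=(0,13) nearest=1 d=7 new=(0,11) → add node 2 parent=1 cost=10
8. q=(9,13) nearest=1 d=9 new=(5,11) → add node 3 parent=1 cost=10
9. q=(2,27) nearest=2 d=16 new=(2,16) → add node 4 parent=2 cost=15
10. q=(8,27) nearest=4 d=11 new=(7,21) → blocked by [4,6]×[17,22], reject
11. q=(10,1) nearest=0 d=8 new=(7,1) → add node 5 parent=0 cost=5
12. q=(1,1) nearest=0 d=1 new=(1,1) → add node 6 parent=0 cost=1
13. q=(3,15) nearest=4 d=1 new=(3,15) → add node 7 parent=4 cost=16
14. q=(0,6) nearest=1 d=0 → coincident, reject
15. q=(10,10) nearest=3 d=5 new=(10,10) → add node 8 parent=3 cost=15
16. q=(0,3) nearest=0 d=2 new=(0,3) → add node 9 parent=0 cost=2
17. q=(10,2) nearest=5 d=3 new=(10,2) → add node 10 parent=5 cost=8
18. q=(10,17) nearest=3 d=6 new=(10,16) → add node 11 parent=3 cost=15
19. q=(1,8) nearest=1 d=2 new=(1,8) → add node 12 parent=1 cost=7
20. q=(11,16) nearest=11 d=1 new=(11,16) → add node 13 parent=11 cost=16
21. q=(6,22) nearest=4 d=6 new=(6,21) → blocked by [4,6]×[17,22], reject
22. q=(9,9) nearest=8 d=1 new=(9,9) → add node 14 parent=8 cost=16
23. q=(7,26) nearest=4 d=10 new=(7,21) → blocked by [4,6]×[17,22], reject
24. q=(6,17) nearest=7 d=3 new=(6,17) → blocked by [4,6]×[17,22], reject
25. q=(11,1) nearest=10 d=1 new=(11,1) → add node 15 parent=10 cost=9
26. q=(0,13) nearest=2 d=2 new=(0,13) → add node 16 parent=2 cost=12
27. q=(5,1) nearest=5 d=2 new=(5,1) → add node 17 parent=5 cost=7
28. q=(10,26) nearest=4 d=10 new=(7,21) → blocked by [4,6]×[17,22], reject
29. q=(7,5) nearest=10 d=3 new=(7,5) → blocked by [6,8]×[2,7], reject

Path: 0 6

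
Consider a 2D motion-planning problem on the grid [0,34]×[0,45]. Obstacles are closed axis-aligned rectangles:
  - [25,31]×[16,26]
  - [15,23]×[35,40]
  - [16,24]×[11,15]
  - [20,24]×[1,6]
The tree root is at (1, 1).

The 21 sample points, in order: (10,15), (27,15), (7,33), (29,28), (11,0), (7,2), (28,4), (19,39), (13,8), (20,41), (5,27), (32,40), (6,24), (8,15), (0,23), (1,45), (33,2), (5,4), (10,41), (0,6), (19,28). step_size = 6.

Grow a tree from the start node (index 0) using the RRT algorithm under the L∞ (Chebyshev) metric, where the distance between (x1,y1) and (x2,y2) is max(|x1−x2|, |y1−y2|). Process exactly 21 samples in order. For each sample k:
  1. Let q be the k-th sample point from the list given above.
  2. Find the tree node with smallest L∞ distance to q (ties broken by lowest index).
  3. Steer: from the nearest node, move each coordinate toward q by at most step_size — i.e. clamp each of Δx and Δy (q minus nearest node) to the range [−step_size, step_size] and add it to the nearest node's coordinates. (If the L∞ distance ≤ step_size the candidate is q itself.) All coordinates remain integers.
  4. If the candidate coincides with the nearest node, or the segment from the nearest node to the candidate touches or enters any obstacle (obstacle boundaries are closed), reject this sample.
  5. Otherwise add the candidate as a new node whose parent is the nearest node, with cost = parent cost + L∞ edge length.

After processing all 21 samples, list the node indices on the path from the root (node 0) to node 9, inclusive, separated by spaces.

1. q=(10,15) nearest=0 d=14 new=(7,7) → add node 1 parent=0 cost=6
2. q=(27,15) nearest=1 d=20 new=(13,13) → add node 2 parent=1 cost=12
3. q=(7,33) nearest=2 d=20 new=(7,19) → add node 3 parent=2 cost=18
4. q=(29,28) nearest=2 d=16 new=(19,19) → add node 4 parent=2 cost=18
5. q=(11,0) nearest=1 d=7 new=(11,1) → add node 5 parent=1 cost=12
6. q=(7,2) nearest=5 d=4 new=(7,2) → add node 6 parent=5 cost=16
7. q=(28,4) nearest=2 d=15 new=(19,7) → add node 7 parent=2 cost=18
8. q=(19,39) nearest=3 d=20 new=(13,25) → add node 8 parent=3 cost=24
9. q=(13,8) nearest=2 d=5 new=(13,8) → add node 9 parent=2 cost=17
10. q=(20,41) nearest=8 d=16 new=(19,31) → add node 10 parent=8 cost=30
11. q=(5,27) nearest=3 d=8 new=(5,25) → add node 11 parent=3 cost=24
12. q=(32,40) nearest=10 d=13 new=(25,37) → blocked by [15,23]×[35,40], reject
13. q=(6,24) nearest=11 d=1 new=(6,24) → add node 12 parent=11 cost=25
14. q=(8,15) nearest=3 d=4 new=(8,15) → add node 13 parent=3 cost=22
15. q=(0,23) nearest=11 d=5 new=(0,23) → add node 14 parent=11 cost=29
16. q=(1,45) nearest=10 d=18 new=(13,37) → blocked by [15,23]×[35,40], reject
17. q=(33,2) nearest=7 d=14 new=(25,2) → blocked by [20,24]×[1,6], reject
18. q=(5,4) nearest=6 d=2 new=(5,4) → add node 15 parent=6 cost=18
19. q=(10,41) nearest=10 d=10 new=(13,37) → blocked by [15,23]×[35,40], reject
20. q=(0,6) nearest=0 d=5 new=(0,6) → add node 16 parent=0 cost=5
21. q=(19,28) nearest=10 d=3 new=(19,28) → add node 17 parent=10 cost=33

Path: 0 1 2 9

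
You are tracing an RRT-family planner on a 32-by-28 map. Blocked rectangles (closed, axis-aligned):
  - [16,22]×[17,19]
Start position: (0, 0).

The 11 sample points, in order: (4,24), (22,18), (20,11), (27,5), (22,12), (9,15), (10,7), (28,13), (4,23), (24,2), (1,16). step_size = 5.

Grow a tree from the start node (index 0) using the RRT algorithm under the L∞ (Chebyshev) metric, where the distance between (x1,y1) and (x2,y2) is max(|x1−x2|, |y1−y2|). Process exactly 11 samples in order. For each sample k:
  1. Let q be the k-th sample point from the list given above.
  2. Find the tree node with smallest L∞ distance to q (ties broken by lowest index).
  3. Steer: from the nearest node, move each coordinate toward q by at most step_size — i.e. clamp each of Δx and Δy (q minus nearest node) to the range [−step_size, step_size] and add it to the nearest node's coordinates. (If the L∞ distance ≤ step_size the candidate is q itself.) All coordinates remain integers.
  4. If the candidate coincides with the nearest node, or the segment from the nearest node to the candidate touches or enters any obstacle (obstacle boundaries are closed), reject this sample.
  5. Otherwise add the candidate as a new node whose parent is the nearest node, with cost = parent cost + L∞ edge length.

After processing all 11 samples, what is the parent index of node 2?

1. q=(4,24) nearest=0 d=24 new=(4,5) → add node 1 parent=0 cost=5
2. q=(22,18) nearest=1 d=18 new=(9,10) → add node 2 parent=1 cost=10
3. q=(20,11) nearest=2 d=11 new=(14,11) → add node 3 parent=2 cost=15
4. q=(27,5) nearest=3 d=13 new=(19,6) → add node 4 parent=3 cost=20
5. q=(22,12) nearest=4 d=6 new=(22,11) → add node 5 parent=4 cost=25
6. q=(9,15) nearest=2 d=5 new=(9,15) → add node 6 parent=2 cost=15
7. q=(10,7) nearest=2 d=3 new=(10,7) → add node 7 parent=2 cost=13
8. q=(28,13) nearest=5 d=6 new=(27,13) → add node 8 parent=5 cost=30
9. q=(4,23) nearest=6 d=8 new=(4,20) → add node 9 parent=6 cost=20
10. q=(24,2) nearest=4 d=5 new=(24,2) → add node 10 parent=4 cost=25
11. q=(1,16) nearest=9 d=4 new=(1,16) → add node 11 parent=9 cost=24

Parent of node 2: 1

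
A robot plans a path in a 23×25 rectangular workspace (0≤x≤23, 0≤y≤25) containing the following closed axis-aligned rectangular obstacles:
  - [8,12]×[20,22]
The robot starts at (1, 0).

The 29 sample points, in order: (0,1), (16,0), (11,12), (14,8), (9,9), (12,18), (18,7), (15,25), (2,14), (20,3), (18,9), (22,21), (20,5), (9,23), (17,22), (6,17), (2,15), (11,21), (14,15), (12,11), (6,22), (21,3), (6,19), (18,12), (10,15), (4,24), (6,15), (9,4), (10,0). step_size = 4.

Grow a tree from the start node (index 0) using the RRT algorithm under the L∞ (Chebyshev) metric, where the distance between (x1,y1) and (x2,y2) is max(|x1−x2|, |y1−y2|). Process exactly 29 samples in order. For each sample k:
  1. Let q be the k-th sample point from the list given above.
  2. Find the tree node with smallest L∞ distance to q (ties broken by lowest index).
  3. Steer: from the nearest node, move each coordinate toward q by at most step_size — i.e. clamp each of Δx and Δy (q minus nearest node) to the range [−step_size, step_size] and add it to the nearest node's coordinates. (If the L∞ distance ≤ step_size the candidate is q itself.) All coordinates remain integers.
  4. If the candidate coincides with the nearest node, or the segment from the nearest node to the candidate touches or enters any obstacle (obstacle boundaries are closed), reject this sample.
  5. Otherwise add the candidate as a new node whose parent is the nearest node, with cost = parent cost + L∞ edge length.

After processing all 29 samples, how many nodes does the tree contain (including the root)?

Node count: 26

1. q=(0,1) nearest=0 d=1 new=(0,1) → add node 1 parent=0 cost=1
2. q=(16,0) nearest=0 d=15 new=(5,0) → add node 2 parent=0 cost=4
3. q=(11,12) nearest=1 d=11 new=(4,5) → add node 3 parent=1 cost=5
4. q=(14,8) nearest=2 d=9 new=(9,4) → add node 4 parent=2 cost=8
5. q=(9,9) nearest=3 d=5 new=(8,9) → add node 5 parent=3 cost=9
6. q=(12,18) nearest=5 d=9 new=(12,13) → add node 6 parent=5 cost=13
7. q=(18,7) nearest=6 d=6 new=(16,9) → add node 7 parent=6 cost=17
8. q=(15,25) nearest=6 d=12 new=(15,17) → add node 8 parent=6 cost=17
9. q=(2,14) nearest=5 d=6 new=(4,13) → add node 9 parent=5 cost=13
10. q=(20,3) nearest=7 d=6 new=(20,5) → add node 10 parent=7 cost=21
11. q=(18,9) nearest=7 d=2 new=(18,9) → add node 11 parent=7 cost=19
12. q=(22,21) nearest=8 d=7 new=(19,21) → add node 12 parent=8 cost=21
13. q=(20,5) nearest=10 d=0 → coincident, reject
14. q=(9,23) nearest=8 d=6 new=(11,21) → blocked by [8,12]×[20,22], reject
15. q=(17,22) nearest=12 d=2 new=(17,22) → add node 13 parent=12 cost=23
16. q=(6,17) nearest=9 d=4 new=(6,17) → add node 14 parent=9 cost=17
17. q=(2,15) nearest=9 d=2 new=(2,15) → add node 15 parent=9 cost=15
18. q=(11,21) nearest=8 d=4 new=(11,21) → blocked by [8,12]×[20,22], reject
19. q=(14,15) nearest=6 d=2 new=(14,15) → add node 16 parent=6 cost=15
20. q=(12,11) nearest=6 d=2 new=(12,11) → add node 17 parent=6 cost=15
21. q=(6,22) nearest=14 d=5 new=(6,21) → add node 18 parent=14 cost=21
22. q=(21,3) nearest=10 d=2 new=(21,3) → add node 19 parent=10 cost=23
23. q=(6,19) nearest=14 d=2 new=(6,19) → add node 20 parent=14 cost=19
24. q=(18,12) nearest=7 d=3 new=(18,12) → add node 21 parent=7 cost=20
25. q=(10,15) nearest=6 d=2 new=(10,15) → add node 22 parent=6 cost=15
26. q=(4,24) nearest=18 d=3 new=(4,24) → add node 23 parent=18 cost=24
27. q=(6,15) nearest=9 d=2 new=(6,15) → add node 24 parent=9 cost=15
28. q=(9,4) nearest=4 d=0 → coincident, reject
29. q=(10,0) nearest=4 d=4 new=(10,0) → add node 25 parent=4 cost=12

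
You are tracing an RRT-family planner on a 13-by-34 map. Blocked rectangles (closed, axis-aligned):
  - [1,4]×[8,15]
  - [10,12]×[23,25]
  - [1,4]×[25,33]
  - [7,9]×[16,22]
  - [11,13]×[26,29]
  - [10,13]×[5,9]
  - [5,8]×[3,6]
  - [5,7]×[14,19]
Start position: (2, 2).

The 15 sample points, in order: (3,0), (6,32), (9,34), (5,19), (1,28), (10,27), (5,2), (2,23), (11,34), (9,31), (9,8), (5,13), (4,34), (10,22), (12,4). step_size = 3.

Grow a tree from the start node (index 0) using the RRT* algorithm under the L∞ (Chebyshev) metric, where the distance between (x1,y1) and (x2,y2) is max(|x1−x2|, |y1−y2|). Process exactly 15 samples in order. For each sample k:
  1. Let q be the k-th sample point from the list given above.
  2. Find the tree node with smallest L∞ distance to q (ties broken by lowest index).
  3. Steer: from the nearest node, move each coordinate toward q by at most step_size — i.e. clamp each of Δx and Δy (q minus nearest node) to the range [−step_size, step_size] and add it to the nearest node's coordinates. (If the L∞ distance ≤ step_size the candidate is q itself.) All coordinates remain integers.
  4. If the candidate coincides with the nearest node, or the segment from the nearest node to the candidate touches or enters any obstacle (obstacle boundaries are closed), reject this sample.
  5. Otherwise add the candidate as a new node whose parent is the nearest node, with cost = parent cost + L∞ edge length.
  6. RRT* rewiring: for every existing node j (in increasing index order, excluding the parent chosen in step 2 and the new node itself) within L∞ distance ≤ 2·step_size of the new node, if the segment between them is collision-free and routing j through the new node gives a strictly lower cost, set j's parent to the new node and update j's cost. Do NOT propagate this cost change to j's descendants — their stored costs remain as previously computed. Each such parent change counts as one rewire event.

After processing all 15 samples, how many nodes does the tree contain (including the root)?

1. q=(3,0) nearest=0 d=2 new=(3,0) → add node 1 parent=0 cost=2
2. q=(6,32) nearest=0 d=30 new=(5,5) → blocked by [5,8]×[3,6], reject
3. q=(9,34) nearest=0 d=32 new=(5,5) → blocked by [5,8]×[3,6], reject
4. q=(5,19) nearest=0 d=17 new=(5,5) → blocked by [5,8]×[3,6], reject
5. q=(1,28) nearest=0 d=26 new=(1,5) → add node 2 parent=0 cost=3
6. q=(10,27) nearest=2 d=22 new=(4,8) → blocked by [1,4]×[8,15], reject
7. q=(5,2) nearest=1 d=2 new=(5,2) → add node 3 parent=1 cost=4
8. q=(2,23) nearest=2 d=18 new=(2,8) → blocked by [1,4]×[8,15], reject
9. q=(11,34) nearest=2 d=29 new=(4,8) → blocked by [1,4]×[8,15], reject
10. q=(9,31) nearest=2 d=26 new=(4,8) → blocked by [1,4]×[8,15], reject
11. q=(9,8) nearest=3 d=6 new=(8,5) → blocked by [5,8]×[3,6], reject
12. q=(5,13) nearest=2 d=8 new=(4,8) → blocked by [1,4]×[8,15], reject
13. q=(4,34) nearest=2 d=29 new=(4,8) → blocked by [1,4]×[8,15], reject
14. q=(10,22) nearest=2 d=17 new=(4,8) → blocked by [1,4]×[8,15], reject
15. q=(12,4) nearest=3 d=7 new=(8,4) → blocked by [5,8]×[3,6], reject

Node count: 4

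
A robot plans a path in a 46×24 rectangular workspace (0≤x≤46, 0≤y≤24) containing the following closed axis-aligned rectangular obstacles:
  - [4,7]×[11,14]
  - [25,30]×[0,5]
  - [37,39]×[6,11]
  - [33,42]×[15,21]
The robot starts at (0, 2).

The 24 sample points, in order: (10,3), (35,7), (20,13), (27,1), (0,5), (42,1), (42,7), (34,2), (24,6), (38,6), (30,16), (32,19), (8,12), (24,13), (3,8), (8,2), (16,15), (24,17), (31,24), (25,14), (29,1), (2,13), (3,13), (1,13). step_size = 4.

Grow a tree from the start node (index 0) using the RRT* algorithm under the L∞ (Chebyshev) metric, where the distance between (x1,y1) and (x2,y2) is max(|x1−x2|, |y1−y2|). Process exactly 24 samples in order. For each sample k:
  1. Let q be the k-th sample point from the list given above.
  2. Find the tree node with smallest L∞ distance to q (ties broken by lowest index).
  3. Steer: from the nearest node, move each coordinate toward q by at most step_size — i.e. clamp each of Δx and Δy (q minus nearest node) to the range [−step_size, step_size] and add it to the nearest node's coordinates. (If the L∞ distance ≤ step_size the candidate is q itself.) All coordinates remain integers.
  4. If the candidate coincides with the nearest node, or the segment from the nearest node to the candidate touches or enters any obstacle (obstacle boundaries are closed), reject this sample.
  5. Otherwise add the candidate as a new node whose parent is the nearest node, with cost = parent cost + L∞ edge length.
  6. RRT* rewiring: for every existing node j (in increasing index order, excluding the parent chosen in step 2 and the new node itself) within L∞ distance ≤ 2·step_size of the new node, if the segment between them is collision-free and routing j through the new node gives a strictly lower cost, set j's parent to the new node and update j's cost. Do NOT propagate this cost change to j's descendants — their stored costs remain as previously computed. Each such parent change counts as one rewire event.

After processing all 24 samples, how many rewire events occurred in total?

Rewire events: 1

1. q=(10,3) nearest=0 d=10 new=(4,3) → add node 1 parent=0 cost=4
2. q=(35,7) nearest=1 d=31 new=(8,7) → add node 2 parent=1 cost=8
3. q=(20,13) nearest=2 d=12 new=(12,11) → add node 3 parent=2 cost=12
4. q=(27,1) nearest=3 d=15 new=(16,7) → add node 4 parent=3 cost=16
5. q=(0,5) nearest=0 d=3 new=(0,5) → add node 5 parent=0 cost=3
6. q=(42,1) nearest=4 d=26 new=(20,3) → add node 6 parent=4 cost=20
7. q=(42,7) nearest=6 d=22 new=(24,7) → add node 7 parent=6 cost=24
8. q=(34,2) nearest=7 d=10 new=(28,3) → blocked by [25,30]×[0,5], reject
9. q=(24,6) nearest=7 d=1 new=(24,6) → add node 8 parent=7 cost=25
10. q=(38,6) nearest=7 d=14 new=(28,6) → add node 9 parent=7 cost=28
11. q=(30,16) nearest=7 d=9 new=(28,11) → add node 10 parent=7 cost=28
12. q=(32,19) nearest=10 d=8 new=(32,15) → add node 11 parent=10 cost=32
13. q=(8,12) nearest=3 d=4 new=(8,12) → add node 12 parent=3 cost=16
14. q=(24,13) nearest=10 d=4 new=(24,13) → add node 13 parent=10 cost=32
15. q=(3,8) nearest=5 d=3 new=(3,8) → add node 14 parent=5 cost=6
16. q=(8,2) nearest=1 d=4 new=(8,2) → add node 15 parent=1 cost=8
17. q=(16,15) nearest=3 d=4 new=(16,15) → add node 16 parent=3 cost=16; rewire 13→16 (24<32)
18. q=(24,17) nearest=13 d=4 new=(24,17) → add node 17 parent=13 cost=28
19. q=(31,24) nearest=17 d=7 new=(28,21) → add node 18 parent=17 cost=32
20. q=(25,14) nearest=13 d=1 new=(25,14) → add node 19 parent=13 cost=25
21. q=(29,1) nearest=8 d=5 new=(28,2) → blocked by [25,30]×[0,5], reject
22. q=(2,13) nearest=14 d=5 new=(2,12) → add node 20 parent=14 cost=10
23. q=(3,13) nearest=20 d=1 new=(3,13) → add node 21 parent=20 cost=11
24. q=(1,13) nearest=20 d=1 new=(1,13) → add node 22 parent=20 cost=11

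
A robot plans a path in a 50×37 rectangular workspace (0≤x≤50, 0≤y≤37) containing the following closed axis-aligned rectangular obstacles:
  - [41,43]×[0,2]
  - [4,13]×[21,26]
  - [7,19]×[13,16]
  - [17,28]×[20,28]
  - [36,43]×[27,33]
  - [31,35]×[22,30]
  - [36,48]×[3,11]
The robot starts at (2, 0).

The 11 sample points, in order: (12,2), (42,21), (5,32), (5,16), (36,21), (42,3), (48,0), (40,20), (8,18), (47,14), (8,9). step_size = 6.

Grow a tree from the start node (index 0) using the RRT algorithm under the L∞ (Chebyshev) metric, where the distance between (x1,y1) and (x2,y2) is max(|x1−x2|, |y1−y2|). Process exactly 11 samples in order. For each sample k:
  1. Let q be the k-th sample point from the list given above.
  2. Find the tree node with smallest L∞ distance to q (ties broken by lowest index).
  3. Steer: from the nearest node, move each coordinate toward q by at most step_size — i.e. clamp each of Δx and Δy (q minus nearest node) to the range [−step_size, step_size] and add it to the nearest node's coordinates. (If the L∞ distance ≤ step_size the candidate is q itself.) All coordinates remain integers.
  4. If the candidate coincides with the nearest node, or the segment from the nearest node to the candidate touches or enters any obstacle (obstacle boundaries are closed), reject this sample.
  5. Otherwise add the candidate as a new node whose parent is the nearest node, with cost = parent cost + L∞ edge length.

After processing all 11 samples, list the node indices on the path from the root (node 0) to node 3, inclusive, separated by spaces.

1. q=(12,2) nearest=0 d=10 new=(8,2) → add node 1 parent=0 cost=6
2. q=(42,21) nearest=1 d=34 new=(14,8) → add node 2 parent=1 cost=12
3. q=(5,32) nearest=2 d=24 new=(8,14) → blocked by [7,19]×[13,16], reject
4. q=(5,16) nearest=2 d=9 new=(8,14) → blocked by [7,19]×[13,16], reject
5. q=(36,21) nearest=2 d=22 new=(20,14) → blocked by [7,19]×[13,16], reject
6. q=(42,3) nearest=2 d=28 new=(20,3) → add node 3 parent=2 cost=18
7. q=(48,0) nearest=3 d=28 new=(26,0) → add node 4 parent=3 cost=24
8. q=(40,20) nearest=3 d=20 new=(26,9) → add node 5 parent=3 cost=24
9. q=(8,18) nearest=2 d=10 new=(8,14) → blocked by [7,19]×[13,16], reject
10. q=(47,14) nearest=4 d=21 new=(32,6) → add node 6 parent=4 cost=30
11. q=(8,9) nearest=2 d=6 new=(8,9) → add node 7 parent=2 cost=18

Path: 0 1 2 3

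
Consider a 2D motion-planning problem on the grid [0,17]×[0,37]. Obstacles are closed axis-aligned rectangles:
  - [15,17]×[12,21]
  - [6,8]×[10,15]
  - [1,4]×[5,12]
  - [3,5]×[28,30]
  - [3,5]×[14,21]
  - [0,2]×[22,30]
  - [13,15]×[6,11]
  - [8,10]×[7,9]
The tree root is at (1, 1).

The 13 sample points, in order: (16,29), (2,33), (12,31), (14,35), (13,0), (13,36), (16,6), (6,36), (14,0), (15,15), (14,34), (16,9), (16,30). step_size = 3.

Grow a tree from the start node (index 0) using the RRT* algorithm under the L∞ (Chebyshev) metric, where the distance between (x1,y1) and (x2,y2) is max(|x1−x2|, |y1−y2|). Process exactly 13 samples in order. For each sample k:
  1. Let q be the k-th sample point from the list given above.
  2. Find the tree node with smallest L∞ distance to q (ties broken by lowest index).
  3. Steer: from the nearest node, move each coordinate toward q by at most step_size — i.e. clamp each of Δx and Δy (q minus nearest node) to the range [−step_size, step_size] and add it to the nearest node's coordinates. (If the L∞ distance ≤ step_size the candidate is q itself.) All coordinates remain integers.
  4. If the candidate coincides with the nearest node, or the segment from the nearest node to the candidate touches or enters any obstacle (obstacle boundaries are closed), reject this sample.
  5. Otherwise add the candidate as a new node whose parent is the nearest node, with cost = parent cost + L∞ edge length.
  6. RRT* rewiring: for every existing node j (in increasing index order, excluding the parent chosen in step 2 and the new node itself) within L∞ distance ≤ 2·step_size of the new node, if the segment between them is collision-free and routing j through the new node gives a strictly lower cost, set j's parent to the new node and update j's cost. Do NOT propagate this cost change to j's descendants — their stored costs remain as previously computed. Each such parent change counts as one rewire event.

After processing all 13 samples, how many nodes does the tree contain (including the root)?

1. q=(16,29) nearest=0 d=28 new=(4,4) → add node 1 parent=0 cost=3
2. q=(2,33) nearest=1 d=29 new=(2,7) → blocked by [1,4]×[5,12], reject
3. q=(12,31) nearest=1 d=27 new=(7,7) → add node 2 parent=1 cost=6
4. q=(14,35) nearest=2 d=28 new=(10,10) → blocked by [8,10]×[7,9], reject
5. q=(13,0) nearest=2 d=7 new=(10,4) → add node 3 parent=2 cost=9
6. q=(13,36) nearest=2 d=29 new=(10,10) → blocked by [8,10]×[7,9], reject
7. q=(16,6) nearest=3 d=6 new=(13,6) → blocked by [13,15]×[6,11], reject
8. q=(6,36) nearest=2 d=29 new=(6,10) → blocked by [6,8]×[10,15], reject
9. q=(14,0) nearest=3 d=4 new=(13,1) → add node 4 parent=3 cost=12
10. q=(15,15) nearest=2 d=8 new=(10,10) → blocked by [8,10]×[7,9], reject
11. q=(14,34) nearest=2 d=27 new=(10,10) → blocked by [8,10]×[7,9], reject
12. q=(16,9) nearest=3 d=6 new=(13,7) → blocked by [13,15]×[6,11], reject
13. q=(16,30) nearest=2 d=23 new=(10,10) → blocked by [8,10]×[7,9], reject

Node count: 5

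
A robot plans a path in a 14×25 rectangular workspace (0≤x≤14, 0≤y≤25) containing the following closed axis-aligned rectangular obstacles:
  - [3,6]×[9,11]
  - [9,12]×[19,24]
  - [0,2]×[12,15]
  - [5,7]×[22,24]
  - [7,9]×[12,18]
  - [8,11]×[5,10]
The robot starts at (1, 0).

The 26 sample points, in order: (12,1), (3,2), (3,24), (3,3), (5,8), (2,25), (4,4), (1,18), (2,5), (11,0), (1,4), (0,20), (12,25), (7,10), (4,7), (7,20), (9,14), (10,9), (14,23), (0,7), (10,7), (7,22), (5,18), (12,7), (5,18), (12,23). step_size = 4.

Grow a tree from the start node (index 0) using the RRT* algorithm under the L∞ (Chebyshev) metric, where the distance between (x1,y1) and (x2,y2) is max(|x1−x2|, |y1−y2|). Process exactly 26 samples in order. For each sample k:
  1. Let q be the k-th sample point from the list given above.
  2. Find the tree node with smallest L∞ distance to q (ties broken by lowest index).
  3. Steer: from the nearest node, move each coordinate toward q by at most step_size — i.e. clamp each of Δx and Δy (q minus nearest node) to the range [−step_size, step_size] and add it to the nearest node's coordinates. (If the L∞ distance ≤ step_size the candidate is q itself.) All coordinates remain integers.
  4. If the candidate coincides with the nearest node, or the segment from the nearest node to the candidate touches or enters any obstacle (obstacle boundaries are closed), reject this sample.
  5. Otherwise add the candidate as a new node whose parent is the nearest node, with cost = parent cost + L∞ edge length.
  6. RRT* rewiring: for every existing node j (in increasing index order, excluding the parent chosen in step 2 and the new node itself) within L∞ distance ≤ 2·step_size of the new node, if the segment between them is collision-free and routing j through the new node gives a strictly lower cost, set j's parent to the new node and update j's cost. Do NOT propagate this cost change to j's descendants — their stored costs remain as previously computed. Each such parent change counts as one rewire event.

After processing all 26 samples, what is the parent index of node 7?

Parent of node 7: 3

1. q=(12,1) nearest=0 d=11 new=(5,1) → add node 1 parent=0 cost=4
2. q=(3,2) nearest=0 d=2 new=(3,2) → add node 2 parent=0 cost=2
3. q=(3,24) nearest=2 d=22 new=(3,6) → add node 3 parent=2 cost=6
4. q=(3,3) nearest=2 d=1 new=(3,3) → add node 4 parent=2 cost=3
5. q=(5,8) nearest=3 d=2 new=(5,8) → add node 5 parent=3 cost=8
6. q=(2,25) nearest=5 d=17 new=(2,12) → blocked by [3,6]×[9,11], reject
7. q=(4,4) nearest=4 d=1 new=(4,4) → add node 6 parent=4 cost=4
8. q=(1,18) nearest=5 d=10 new=(1,12) → blocked by [3,6]×[9,11], reject
9. q=(2,5) nearest=3 d=1 new=(2,5) → add node 7 parent=3 cost=7
10. q=(11,0) nearest=1 d=6 new=(9,0) → add node 8 parent=1 cost=8
11. q=(1,4) nearest=7 d=1 new=(1,4) → add node 9 parent=7 cost=8
12. q=(0,20) nearest=5 d=12 new=(1,12) → blocked by [3,6]×[9,11], reject
13. q=(12,25) nearest=5 d=17 new=(9,12) → blocked by [3,6]×[9,11], reject
14. q=(7,10) nearest=5 d=2 new=(7,10) → blocked by [3,6]×[9,11], reject
15. q=(4,7) nearest=3 d=1 new=(4,7) → add node 10 parent=3 cost=7
16. q=(7,20) nearest=5 d=12 new=(7,12) → blocked by [3,6]×[9,11], reject
17. q=(9,14) nearest=5 d=6 new=(9,12) → blocked by [3,6]×[9,11], reject
18. q=(10,9) nearest=5 d=5 new=(9,9) → blocked by [8,11]×[5,10], reject
19. q=(14,23) nearest=5 d=15 new=(9,12) → blocked by [3,6]×[9,11], reject
20. q=(0,7) nearest=7 d=2 new=(0,7) → add node 11 parent=7 cost=9
21. q=(10,7) nearest=5 d=5 new=(9,7) → blocked by [8,11]×[5,10], reject
22. q=(7,22) nearest=5 d=14 new=(7,12) → blocked by [3,6]×[9,11], reject
23. q=(5,18) nearest=5 d=10 new=(5,12) → blocked by [3,6]×[9,11], reject
24. q=(12,7) nearest=1 d=7 new=(9,5) → blocked by [8,11]×[5,10], reject
25. q=(5,18) nearest=5 d=10 new=(5,12) → blocked by [3,6]×[9,11], reject
26. q=(12,23) nearest=5 d=15 new=(9,12) → blocked by [3,6]×[9,11], reject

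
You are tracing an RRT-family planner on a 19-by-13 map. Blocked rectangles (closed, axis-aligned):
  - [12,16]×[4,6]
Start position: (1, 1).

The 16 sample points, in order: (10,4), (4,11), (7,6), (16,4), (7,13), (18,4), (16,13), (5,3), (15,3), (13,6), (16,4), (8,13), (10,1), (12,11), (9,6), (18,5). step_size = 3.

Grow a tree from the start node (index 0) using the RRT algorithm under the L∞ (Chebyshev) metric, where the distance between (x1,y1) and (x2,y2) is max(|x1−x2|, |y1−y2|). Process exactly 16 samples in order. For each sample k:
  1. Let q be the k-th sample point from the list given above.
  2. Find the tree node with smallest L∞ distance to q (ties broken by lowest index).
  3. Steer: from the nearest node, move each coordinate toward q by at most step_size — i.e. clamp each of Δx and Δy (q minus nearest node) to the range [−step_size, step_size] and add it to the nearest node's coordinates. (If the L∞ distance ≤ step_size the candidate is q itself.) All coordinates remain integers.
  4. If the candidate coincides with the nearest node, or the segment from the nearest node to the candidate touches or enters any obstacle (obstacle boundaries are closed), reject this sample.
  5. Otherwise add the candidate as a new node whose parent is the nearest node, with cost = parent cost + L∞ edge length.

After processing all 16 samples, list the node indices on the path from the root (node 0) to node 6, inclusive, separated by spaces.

1. q=(10,4) nearest=0 d=9 new=(4,4) → add node 1 parent=0 cost=3
2. q=(4,11) nearest=1 d=7 new=(4,7) → add node 2 parent=1 cost=6
3. q=(7,6) nearest=1 d=3 new=(7,6) → add node 3 parent=1 cost=6
4. q=(16,4) nearest=3 d=9 new=(10,4) → add node 4 parent=3 cost=9
5. q=(7,13) nearest=2 d=6 new=(7,10) → add node 5 parent=2 cost=9
6. q=(18,4) nearest=4 d=8 new=(13,4) → blocked by [12,16]×[4,6], reject
7. q=(16,13) nearest=3 d=9 new=(10,9) → add node 6 parent=3 cost=9
8. q=(5,3) nearest=1 d=1 new=(5,3) → add node 7 parent=1 cost=4
9. q=(15,3) nearest=4 d=5 new=(13,3) → add node 8 parent=4 cost=12
10. q=(13,6) nearest=4 d=3 new=(13,6) → blocked by [12,16]×[4,6], reject
11. q=(16,4) nearest=8 d=3 new=(16,4) → blocked by [12,16]×[4,6], reject
12. q=(8,13) nearest=5 d=3 new=(8,13) → add node 9 parent=5 cost=12
13. q=(10,1) nearest=4 d=3 new=(10,1) → add node 10 parent=4 cost=12
14. q=(12,11) nearest=6 d=2 new=(12,11) → add node 11 parent=6 cost=11
15. q=(9,6) nearest=3 d=2 new=(9,6) → add node 12 parent=3 cost=8
16. q=(18,5) nearest=8 d=5 new=(16,5) → blocked by [12,16]×[4,6], reject

Path: 0 1 3 6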